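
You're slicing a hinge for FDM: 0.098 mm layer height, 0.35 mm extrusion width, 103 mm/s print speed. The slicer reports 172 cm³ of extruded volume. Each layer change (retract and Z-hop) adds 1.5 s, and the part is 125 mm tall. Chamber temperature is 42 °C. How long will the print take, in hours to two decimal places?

Line area = 0.098 × 0.35 = 0.0343 mm².
Total extruded path = 172000/0.0343 = 5014577.3 mm.
Extrusion time = 5014577.3 / 103, so 48685.2 s.
Layers = ⌈125/0.098⌉ = 1276.
Non-print overhead = 1276 × 1.5 = 1914 s.
Altogether 48685.2 + 1914 = 50599.2 s, i.e. 14.06 hours.

14.06 hours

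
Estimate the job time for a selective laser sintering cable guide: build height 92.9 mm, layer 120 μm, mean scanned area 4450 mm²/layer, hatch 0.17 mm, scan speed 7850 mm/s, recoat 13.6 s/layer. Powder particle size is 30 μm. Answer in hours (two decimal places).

Number of layers: 92.9 / 0.12 → 775 (rounded up).
Per-layer scan distance = 4450 / 0.17 = 26176.5 mm.
Per-layer scan time = 26176.5 / 7850, so 3.3346 s.
Layer cycle = 3.3346 + 13.6 = 16.9346 s.
Build time = 775 × 16.9346 = 13124.315 s = 3.65 hours.

3.65 hours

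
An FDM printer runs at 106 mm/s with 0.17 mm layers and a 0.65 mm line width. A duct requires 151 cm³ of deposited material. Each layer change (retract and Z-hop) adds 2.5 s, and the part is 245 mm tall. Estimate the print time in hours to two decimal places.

Line area = 0.17 × 0.65, so 0.1105 mm².
Path length: 151000 mm³ / 0.1105 mm² → 1366515.8 mm.
Print-move time: 1366515.8 / 106 → 12891.7 s.
Layer count = ceil(245 / 0.17) = 1442.
Z-hop total = 1442 × 2.5, so 3605 s.
Total = 12891.7 + 3605 = 16496.7 s = 4.58 hours.

4.58 hours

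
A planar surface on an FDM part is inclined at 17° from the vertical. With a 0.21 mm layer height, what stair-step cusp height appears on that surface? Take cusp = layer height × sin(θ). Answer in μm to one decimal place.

61.4 μm

h_c = t·sin θ = 0.21 × 0.2924 = 0.061404 mm (61.4 μm).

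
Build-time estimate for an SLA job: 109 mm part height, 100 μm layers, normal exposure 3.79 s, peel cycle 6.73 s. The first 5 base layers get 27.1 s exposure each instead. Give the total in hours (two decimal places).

Number of layers: 109 / 0.1 → 1090 (rounded up).
Bottom layers: 5 × (27.1 + 6.73) → 169.15 s.
Normal layers = 1085 × (3.79 + 6.73) = 11414.2 s.
Sum: 169.15 + 11414.2 = 11583.35 s → 3.22 hours.

3.22 hours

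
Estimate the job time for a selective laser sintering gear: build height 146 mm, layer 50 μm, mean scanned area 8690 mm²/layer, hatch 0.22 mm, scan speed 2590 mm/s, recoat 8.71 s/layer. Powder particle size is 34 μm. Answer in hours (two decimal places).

19.44 hours

Layer count = ceil(146 / 0.05) = 2920.
Hatch length per layer = 8690 / 0.22, so 39500 mm.
Scan time per layer: 39500 / 2590 → 15.251 s.
Time per layer = 15.251 + 8.71 = 23.961 s.
Total: 2920 × 23.961 s = 69966.12 s → 19.44 hours.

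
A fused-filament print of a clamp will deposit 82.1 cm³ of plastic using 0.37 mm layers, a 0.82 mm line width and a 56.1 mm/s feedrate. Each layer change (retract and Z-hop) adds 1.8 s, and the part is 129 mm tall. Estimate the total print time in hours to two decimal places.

Line area = 0.37 × 0.82 = 0.3034 mm².
Total extruded path = 82100/0.3034 = 270599.9 mm.
Extrusion time: 270599.9 / 56.1 → 4823.5 s.
Layer count = ceil(129 / 0.37) = 349.
Z-hop total: 349 × 1.8 → 628.2 s.
Altogether 4823.5 + 628.2 = 5451.7 s, i.e. 1.51 hours.

1.51 hours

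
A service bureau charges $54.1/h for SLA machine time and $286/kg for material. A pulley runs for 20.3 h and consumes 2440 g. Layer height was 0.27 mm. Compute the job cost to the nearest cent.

Machine-time cost = 54.1 × 20.3, so $1098.23.
Material charge: 286 × 2440/1000 → $697.84.
Job cost: 1098.23 + 697.84 = $1796.07.

$1796.07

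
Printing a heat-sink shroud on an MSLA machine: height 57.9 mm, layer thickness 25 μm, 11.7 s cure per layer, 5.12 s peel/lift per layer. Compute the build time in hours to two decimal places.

Layer count = ceil(57.9 / 0.025) = 2316.
Each layer takes: 11.7 + 5.12 → 16.82 s.
Total = 2316 × 16.82 = 38955.12 s = 10.82 hours.

10.82 hours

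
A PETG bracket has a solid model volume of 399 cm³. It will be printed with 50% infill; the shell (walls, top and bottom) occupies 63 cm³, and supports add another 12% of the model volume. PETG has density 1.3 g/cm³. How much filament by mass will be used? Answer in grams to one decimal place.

362.5 g

Interior volume = 399 − 63, so 336 cm³.
Deposited infill = 0.50 × 336, so 168 cm³.
Support = 0.12 × 399, so 47.88 cm³.
Total printed volume = 63 + 168 + 47.88, so 278.88 cm³.
Mass: 278.88 × 1.3 → 362.544 g.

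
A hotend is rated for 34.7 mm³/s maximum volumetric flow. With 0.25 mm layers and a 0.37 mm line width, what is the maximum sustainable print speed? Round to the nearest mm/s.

Bead cross-section = 0.25 × 0.37, so 0.0925 mm².
v_max = Q/A = 34.7/0.0925 = 375.14 mm/s → 375 mm/s.

375 mm/s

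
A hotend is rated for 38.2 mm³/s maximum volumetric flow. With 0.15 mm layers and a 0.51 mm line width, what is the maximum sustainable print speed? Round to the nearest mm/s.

499 mm/s

Bead cross-section: 0.15 × 0.51 → 0.0765 mm².
Max speed = 38.2 / 0.0765 = 499.35 ≈ 499 mm/s.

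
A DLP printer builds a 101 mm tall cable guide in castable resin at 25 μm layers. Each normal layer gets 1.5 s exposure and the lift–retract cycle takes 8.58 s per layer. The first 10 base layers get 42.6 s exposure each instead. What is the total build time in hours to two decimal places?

Number of layers: 101 / 0.025 → 4040 (rounded up).
Bottom layers = 10 × (42.6 + 8.58), so 511.8 s.
Regular layers = 4030 × (1.5 + 8.58), so 40622.4 s.
Sum: 511.8 + 40622.4 = 41134.2 s → 11.43 hours.

11.43 hours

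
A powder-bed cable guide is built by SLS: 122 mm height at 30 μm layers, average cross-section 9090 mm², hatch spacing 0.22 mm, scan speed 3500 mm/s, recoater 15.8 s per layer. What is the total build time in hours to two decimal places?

31.19 hours

Layer count = ceil(122 / 0.03) = 4067.
Scan path per layer = 9090 / 0.22 = 41318.2 mm.
Per-layer scan time = 41318.2 / 3500 = 11.8052 s.
Layer cycle = 11.8052 + 15.8, so 27.6052 s.
4067 layers × 27.6052 s/layer = 112270.3484 s, i.e. 31.19 hours.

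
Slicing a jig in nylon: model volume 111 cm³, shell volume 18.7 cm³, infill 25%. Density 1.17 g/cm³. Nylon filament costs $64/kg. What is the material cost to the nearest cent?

Volume inside the shell = 111 − 18.7 = 92.3 cm³.
Infill deposited = 0.25 × 92.3 = 23.075 cm³.
Total extruded = 18.7 + 23.075 = 41.775 cm³.
Mass = 41.775 × 1.17 = 48.87675 g.
At $64/kg: 48.87675/1000 × 64 = $3.13.

$3.13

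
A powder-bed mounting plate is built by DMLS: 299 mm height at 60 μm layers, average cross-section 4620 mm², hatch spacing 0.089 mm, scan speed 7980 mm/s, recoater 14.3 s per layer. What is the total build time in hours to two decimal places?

Number of layers: 299 / 0.06 → 4984 (rounded up).
Scan path per layer: 4620 / 0.089 → 51910.1 mm.
Scan time per layer: 51910.1 / 7980 → 6.505 s.
Time per layer = 6.505 + 14.3 = 20.805 s.
4984 layers × 20.805 s/layer = 103692.12 s, i.e. 28.80 hours.

28.80 hours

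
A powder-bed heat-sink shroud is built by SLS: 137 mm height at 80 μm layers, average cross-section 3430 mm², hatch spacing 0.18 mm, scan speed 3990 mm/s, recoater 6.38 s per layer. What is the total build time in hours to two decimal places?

5.31 hours

Number of layers: 137 / 0.08 → 1713 (rounded up).
Per-layer scan distance: 3430 / 0.18 → 19055.6 mm.
Scan time per layer = 19055.6 / 3990, so 4.7758 s.
Per-layer time = 4.7758 + 6.38 = 11.1558 s.
Total: 1713 × 11.1558 s = 19109.8854 s → 5.31 hours.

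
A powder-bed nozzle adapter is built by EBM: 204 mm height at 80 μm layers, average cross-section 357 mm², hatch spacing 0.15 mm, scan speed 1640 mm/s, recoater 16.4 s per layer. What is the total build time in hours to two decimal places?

12.64 hours

Layer count = ceil(204 / 0.08) = 2550.
Hatch length per layer = 357 / 0.15 = 2380 mm.
Per-layer scan time: 2380 / 1640 → 1.4512 s.
Time per layer: 1.4512 + 16.4 → 17.8512 s.
Total: 2550 × 17.8512 s = 45520.56 s → 12.64 hours.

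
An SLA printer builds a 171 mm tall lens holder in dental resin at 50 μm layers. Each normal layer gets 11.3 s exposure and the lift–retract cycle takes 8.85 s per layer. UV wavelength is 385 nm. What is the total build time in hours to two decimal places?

19.14 hours

Layer count = ceil(171 / 0.05) = 3420.
Cycle time: 11.3 + 8.85 → 20.15 s.
Total = 3420 × 20.15 = 68913 s = 19.14 hours.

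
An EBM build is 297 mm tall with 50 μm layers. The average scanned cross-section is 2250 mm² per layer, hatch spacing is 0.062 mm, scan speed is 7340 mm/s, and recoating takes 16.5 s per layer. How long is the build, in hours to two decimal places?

Layer count = ceil(297 / 0.05) = 5940.
Scan path per layer = 2250 / 0.062 = 36290.3 mm.
Per-layer scan time = 36290.3 / 7340 = 4.9442 s.
Per-layer time = 4.9442 + 16.5, so 21.4442 s.
5940 layers × 21.4442 s/layer = 127378.548 s, i.e. 35.38 hours.

35.38 hours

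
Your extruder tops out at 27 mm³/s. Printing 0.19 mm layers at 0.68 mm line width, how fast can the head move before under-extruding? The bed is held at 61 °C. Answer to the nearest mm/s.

209 mm/s

Bead cross-section = 0.19 × 0.68, so 0.1292 mm².
v_max = Q/A = 27/0.1292 = 208.98 mm/s → 209 mm/s.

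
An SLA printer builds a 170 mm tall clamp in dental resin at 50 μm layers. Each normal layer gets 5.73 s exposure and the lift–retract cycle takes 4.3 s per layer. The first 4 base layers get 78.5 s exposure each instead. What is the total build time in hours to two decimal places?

9.55 hours

Number of layers: 170 / 0.05 → 3400 (rounded up).
Burn-in layers: 4 × (78.5 + 4.3) → 331.2 s.
Normal layers = 3396 × (5.73 + 4.3) = 34061.88 s.
Total = 331.2 + 34061.88 = 34393.08 s = 9.55 hours.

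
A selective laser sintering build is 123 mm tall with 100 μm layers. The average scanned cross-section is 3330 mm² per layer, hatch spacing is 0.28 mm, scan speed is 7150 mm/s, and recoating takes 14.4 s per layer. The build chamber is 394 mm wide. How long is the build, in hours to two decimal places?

5.49 hours

Layers = ⌈123/0.1⌉ = 1230.
Scan path per layer = 3330 / 0.28, so 11892.9 mm.
Scan time per layer = 11892.9 / 7150 = 1.6633 s.
Time per layer = 1.6633 + 14.4 = 16.0633 s.
1230 layers × 16.0633 s/layer = 19757.859 s, i.e. 5.49 hours.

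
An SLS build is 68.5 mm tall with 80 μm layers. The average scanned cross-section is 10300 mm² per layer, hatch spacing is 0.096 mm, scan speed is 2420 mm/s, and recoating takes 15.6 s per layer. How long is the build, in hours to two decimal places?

Layer count = ceil(68.5 / 0.08) = 857.
Hatch length per layer = 10300 / 0.096, so 107291.7 mm.
Laser time per layer: 107291.7 / 2420 → 44.3354 s.
Per-layer time: 44.3354 + 15.6 → 59.9354 s.
Total: 857 × 59.9354 s = 51364.6378 s → 14.27 hours.

14.27 hours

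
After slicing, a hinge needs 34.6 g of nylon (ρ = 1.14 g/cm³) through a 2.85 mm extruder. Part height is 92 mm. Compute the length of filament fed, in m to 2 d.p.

Volume = 34.6 g / 1.14 g·cm⁻³ = 30.3509 cm³ = 30350.9 mm³.
A = π r² = π × 1.425² = 6.3794 mm².
Length = 30350.9 / 6.3794 = 4757.64 mm = 4.76 m.

4.76 m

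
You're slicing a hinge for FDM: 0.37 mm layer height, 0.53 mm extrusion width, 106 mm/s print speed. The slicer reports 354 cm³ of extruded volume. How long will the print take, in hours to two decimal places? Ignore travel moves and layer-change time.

4.73 hours

Line area = 0.37 × 0.53 = 0.1961 mm².
Path length: 354000 mm³ / 0.1961 mm² → 1805201.4 mm.
Print-move time: 1805201.4 / 106 → 17030.2 s.
That's 17030.2 s → 4.73 hours.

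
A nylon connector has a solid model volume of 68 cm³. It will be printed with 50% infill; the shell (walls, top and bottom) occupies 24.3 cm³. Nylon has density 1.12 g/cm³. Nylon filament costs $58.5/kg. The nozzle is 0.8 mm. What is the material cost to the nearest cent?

Volume inside the shell = 68 − 24.3, so 43.7 cm³.
Infill deposited = 0.50 × 43.7, so 21.85 cm³.
Deposited volume = 24.3 + 21.85, so 46.15 cm³.
Mass: 46.15 × 1.12 → 51.688 g.
Cost = 51.688 g / 1000 × $58.5/kg = $3.02.

$3.02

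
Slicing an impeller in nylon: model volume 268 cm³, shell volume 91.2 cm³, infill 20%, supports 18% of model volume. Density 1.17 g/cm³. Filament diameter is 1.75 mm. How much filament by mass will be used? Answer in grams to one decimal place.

204.5 g

Interior volume = 268 − 91.2, so 176.8 cm³.
Infill volume = 0.20 × 176.8 = 35.36 cm³.
Support = 0.18 × 268, so 48.24 cm³.
Total extruded = 91.2 + 35.36 + 48.24, so 174.8 cm³.
Mass = 174.8 × 1.17, so 204.516 g.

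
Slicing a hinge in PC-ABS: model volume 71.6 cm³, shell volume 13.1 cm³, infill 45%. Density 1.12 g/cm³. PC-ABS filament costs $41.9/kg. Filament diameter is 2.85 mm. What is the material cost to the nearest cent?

$1.85

Interior volume: 71.6 − 13.1 → 58.5 cm³.
Infill deposited = 0.45 × 58.5, so 26.325 cm³.
Total printed volume: 13.1 + 26.325 → 39.425 cm³.
Mass: 39.425 × 1.12 → 44.156 g.
Cost = 44.156 g / 1000 × $41.9/kg = $1.85.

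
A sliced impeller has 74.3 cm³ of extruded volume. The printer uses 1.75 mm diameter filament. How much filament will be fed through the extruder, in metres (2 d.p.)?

30.89 m

Cross-section of 1.75 mm filament: π·(1.75/2)² = 2.4053 mm².
Length = 74.3 cm³ / 2.4053 mm² = 74300 / 2.4053 = 30890.12 mm = 30.89 m.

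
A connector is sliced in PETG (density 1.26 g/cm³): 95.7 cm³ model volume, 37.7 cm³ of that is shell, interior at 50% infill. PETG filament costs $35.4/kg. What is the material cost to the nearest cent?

Interior volume = 95.7 − 37.7, so 58 cm³.
Infill deposited: 0.50 × 58 → 29 cm³.
Deposited volume = 37.7 + 29, so 66.7 cm³.
Mass = 66.7 × 1.26, so 84.042 g.
At $35.4/kg: 84.042/1000 × 35.4 = $2.98.

$2.98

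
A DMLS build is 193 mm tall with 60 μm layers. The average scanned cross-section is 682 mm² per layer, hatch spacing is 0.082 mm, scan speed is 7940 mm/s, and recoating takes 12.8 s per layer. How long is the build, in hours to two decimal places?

12.37 hours

Layers = ⌈193/0.06⌉ = 3217.
Per-layer scan distance = 682 / 0.082 = 8317.1 mm.
Per-layer scan time = 8317.1 / 7940 = 1.0475 s.
Time per layer: 1.0475 + 12.8 → 13.8475 s.
Build time = 3217 × 13.8475 = 44547.4075 s = 12.37 hours.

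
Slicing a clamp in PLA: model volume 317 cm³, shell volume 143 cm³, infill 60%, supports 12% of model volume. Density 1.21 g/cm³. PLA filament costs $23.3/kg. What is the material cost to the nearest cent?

$8.05

Infill region = 317 − 143, so 174 cm³.
Deposited infill: 0.60 × 174 → 104.4 cm³.
Support: 0.12 × 317 → 38.04 cm³.
Deposited volume = 143 + 104.4 + 38.04 = 285.44 cm³.
Mass = 285.44 × 1.21 = 345.3824 g.
At $23.3/kg: 345.3824/1000 × 23.3 = $8.05.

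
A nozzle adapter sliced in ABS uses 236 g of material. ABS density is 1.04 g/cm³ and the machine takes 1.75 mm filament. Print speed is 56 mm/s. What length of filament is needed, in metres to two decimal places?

Extruded volume: 236/1.04 = 226.9231 cm³ (226923.1 mm³).
Cross-section of 1.75 mm filament: π·(1.75/2)² = 2.4053 mm².
L = V/A = 226923.1/2.4053 = 94342.95 mm → 94.34 m.

94.34 m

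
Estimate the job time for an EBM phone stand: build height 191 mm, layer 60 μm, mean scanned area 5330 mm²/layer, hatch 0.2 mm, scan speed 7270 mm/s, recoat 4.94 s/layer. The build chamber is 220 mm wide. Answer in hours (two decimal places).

Layers = ⌈191/0.06⌉ = 3184.
Per-layer scan distance: 5330 / 0.2 → 26650 mm.
Per-layer scan time = 26650 / 7270, so 3.6657 s.
Layer cycle = 3.6657 + 4.94, so 8.6057 s.
Build time = 3184 × 8.6057 = 27400.5488 s = 7.61 hours.

7.61 hours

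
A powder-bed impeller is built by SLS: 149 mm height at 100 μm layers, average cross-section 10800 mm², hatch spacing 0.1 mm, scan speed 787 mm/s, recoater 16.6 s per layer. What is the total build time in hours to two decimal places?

63.67 hours

Layer count = ceil(149 / 0.1) = 1490.
Scan path per layer = 10800 / 0.1 = 108000 mm.
Scan time per layer = 108000 / 787, so 137.23 s.
Per-layer time = 137.23 + 16.6 = 153.83 s.
1490 layers × 153.83 s/layer = 229206.7 s, i.e. 63.67 hours.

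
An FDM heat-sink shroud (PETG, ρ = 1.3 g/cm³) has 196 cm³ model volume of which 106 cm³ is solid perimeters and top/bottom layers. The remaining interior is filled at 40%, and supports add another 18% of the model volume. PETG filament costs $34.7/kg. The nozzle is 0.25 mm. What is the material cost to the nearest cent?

$8.00

Interior volume = 196 − 106 = 90 cm³.
Infill volume = 0.40 × 90 = 36 cm³.
Support: 0.18 × 196 → 35.28 cm³.
Total printed volume = 106 + 36 + 35.28, so 177.28 cm³.
Mass: 177.28 × 1.3 → 230.464 g.
Cost = 230.464 g / 1000 × $34.7/kg = $8.00.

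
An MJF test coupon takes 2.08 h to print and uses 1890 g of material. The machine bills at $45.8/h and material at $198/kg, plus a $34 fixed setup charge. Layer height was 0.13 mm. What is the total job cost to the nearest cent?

Machine-time cost = 45.8 × 2.08 = $95.264.
Material cost: 198 × 1890/1000 → $374.22.
Adding setup: 95.264 + 374.22 + 34 → 503.484 ≈ $503.48.

$503.48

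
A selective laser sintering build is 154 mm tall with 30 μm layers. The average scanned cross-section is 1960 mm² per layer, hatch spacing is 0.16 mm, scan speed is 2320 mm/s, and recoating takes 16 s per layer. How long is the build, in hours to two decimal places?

30.35 hours

Number of layers: 154 / 0.03 → 5134 (rounded up).
Hatch length per layer: 1960 / 0.16 → 12250 mm.
Scan time per layer = 12250 / 2320 = 5.2802 s.
Layer cycle = 5.2802 + 16, so 21.2802 s.
Build time = 5134 × 21.2802 = 109252.5468 s = 30.35 hours.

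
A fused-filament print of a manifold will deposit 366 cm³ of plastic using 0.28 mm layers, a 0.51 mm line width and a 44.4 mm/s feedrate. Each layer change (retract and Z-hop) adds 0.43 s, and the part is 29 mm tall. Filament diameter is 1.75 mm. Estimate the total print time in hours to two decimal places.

16.05 hours

Bead cross-section = 0.28 × 0.51, so 0.1428 mm².
Toolpath length = 366 cm³ / 0.1428 mm² = 366000 / 0.1428 = 2563025.2 mm.
Print-move time = 2563025.2 / 44.4, so 57725.8 s.
Number of layers: 29 / 0.28 → 104 (rounded up).
Z-hop total = 104 × 0.43, so 44.72 s.
Total = 57725.8 + 44.72 = 57770.52 s = 16.05 hours.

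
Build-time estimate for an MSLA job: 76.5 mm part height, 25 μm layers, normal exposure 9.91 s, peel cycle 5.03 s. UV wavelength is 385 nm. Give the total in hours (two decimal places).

Layer count = ceil(76.5 / 0.025) = 3060.
Each layer takes: 9.91 + 5.03 → 14.94 s.
Build time: 3060 × 14.94 s = 45716.4 s, i.e. 12.70 hours.

12.70 hours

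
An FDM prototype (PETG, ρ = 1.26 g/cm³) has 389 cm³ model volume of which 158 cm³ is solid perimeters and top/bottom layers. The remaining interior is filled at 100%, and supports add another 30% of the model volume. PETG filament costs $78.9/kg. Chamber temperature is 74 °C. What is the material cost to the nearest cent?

$50.27

Volume inside the shell: 389 − 158 → 231 cm³.
Deposited infill = 1.00 × 231 = 231 cm³.
Support = 0.30 × 389 = 116.7 cm³.
Total extruded = 158 + 231 + 116.7 = 505.7 cm³.
Mass = 505.7 × 1.26, so 637.182 g.
At $78.9/kg: 637.182/1000 × 78.9 = $50.27.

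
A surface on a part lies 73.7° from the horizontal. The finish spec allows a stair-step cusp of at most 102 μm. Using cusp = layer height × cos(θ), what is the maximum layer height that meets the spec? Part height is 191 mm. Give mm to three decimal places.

0.363 mm

Layer height = cusp / cos(73.7°) = 0.102 / 0.2807 = 0.363 mm.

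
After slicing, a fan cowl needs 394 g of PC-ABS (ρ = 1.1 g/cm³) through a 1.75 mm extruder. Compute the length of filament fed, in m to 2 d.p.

148.91 m

Extruded volume: 394/1.1 = 358.1818 cm³ (358181.8 mm³).
Cross-section of 1.75 mm filament: π·(1.75/2)² = 2.4053 mm².
L = V/A = 358181.8/2.4053 = 148913.57 mm → 148.91 m.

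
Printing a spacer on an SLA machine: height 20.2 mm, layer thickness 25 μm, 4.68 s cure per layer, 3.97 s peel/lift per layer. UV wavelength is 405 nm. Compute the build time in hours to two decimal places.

1.94 hours

Layer count = ceil(20.2 / 0.025) = 808.
Each layer takes = 4.68 + 3.97, so 8.65 s.
Total = 808 × 8.65 = 6989.2 s = 1.94 hours.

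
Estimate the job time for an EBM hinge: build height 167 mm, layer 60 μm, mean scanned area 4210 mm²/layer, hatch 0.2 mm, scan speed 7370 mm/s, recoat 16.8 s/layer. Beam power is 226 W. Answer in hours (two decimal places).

15.20 hours

Layer count = ceil(167 / 0.06) = 2784.
Per-layer scan distance = 4210 / 0.2 = 21050 mm.
Beam time per layer = 21050 / 7370 = 2.8562 s.
Time per layer = 2.8562 + 16.8 = 19.6562 s.
2784 layers × 19.6562 s/layer = 54722.8608 s, i.e. 15.20 hours.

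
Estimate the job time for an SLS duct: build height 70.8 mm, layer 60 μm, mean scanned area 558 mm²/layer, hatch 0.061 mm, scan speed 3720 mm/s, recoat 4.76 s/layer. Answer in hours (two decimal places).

2.37 hours

Layer count = ceil(70.8 / 0.06) = 1180.
Scan path per layer: 558 / 0.061 → 9147.5 mm.
Laser time per layer = 9147.5 / 3720, so 2.459 s.
Per-layer time = 2.459 + 4.76, so 7.219 s.
Build time = 1180 × 7.219 = 8518.42 s = 2.37 hours.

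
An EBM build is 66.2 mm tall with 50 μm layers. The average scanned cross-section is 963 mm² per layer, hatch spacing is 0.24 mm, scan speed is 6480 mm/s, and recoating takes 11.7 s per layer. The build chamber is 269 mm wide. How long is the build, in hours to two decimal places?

Layers = ⌈66.2/0.05⌉ = 1324.
Scan path per layer = 963 / 0.24, so 4012.5 mm.
Beam time per layer: 4012.5 / 6480 → 0.6192 s.
Time per layer = 0.6192 + 11.7 = 12.3192 s.
1324 layers × 12.3192 s/layer = 16310.6208 s, i.e. 4.53 hours.

4.53 hours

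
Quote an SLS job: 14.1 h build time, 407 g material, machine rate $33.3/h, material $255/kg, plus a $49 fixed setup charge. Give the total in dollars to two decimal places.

Machine-time cost: 33.3 × 14.1 → $469.53.
Material cost: 255 × 407/1000 → $103.785.
Adding setup: 469.53 + 103.785 + 49 → 622.315 ≈ $622.32.

$622.32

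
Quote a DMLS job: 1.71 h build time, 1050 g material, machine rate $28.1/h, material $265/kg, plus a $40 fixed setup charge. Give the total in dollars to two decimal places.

Machine cost: 28.1 × 1.71 → $48.051.
Material cost: 265 × 1050/1000 → $278.25.
Adding setup: 48.051 + 278.25 + 40 → 366.301 ≈ $366.30.

$366.30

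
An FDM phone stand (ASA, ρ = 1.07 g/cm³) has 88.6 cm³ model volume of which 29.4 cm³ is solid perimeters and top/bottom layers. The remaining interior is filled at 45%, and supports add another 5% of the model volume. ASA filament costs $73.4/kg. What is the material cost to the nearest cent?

$4.75

Infill region = 88.6 − 29.4, so 59.2 cm³.
Infill deposited = 0.45 × 59.2, so 26.64 cm³.
Support = 0.05 × 88.6, so 4.43 cm³.
Total extruded = 29.4 + 26.64 + 4.43 = 60.47 cm³.
Mass: 60.47 × 1.07 → 64.7029 g.
Cost = 64.7029 g / 1000 × $73.4/kg = $4.75.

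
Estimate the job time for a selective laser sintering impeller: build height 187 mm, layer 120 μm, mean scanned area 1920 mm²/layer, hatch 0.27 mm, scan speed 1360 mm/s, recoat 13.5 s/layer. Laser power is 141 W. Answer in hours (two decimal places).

Layer count = ceil(187 / 0.12) = 1559.
Scan path per layer: 1920 / 0.27 → 7111.1 mm.
Scan time per layer: 7111.1 / 1360 → 5.2288 s.
Layer cycle = 5.2288 + 13.5 = 18.7288 s.
Total: 1559 × 18.7288 s = 29198.1992 s → 8.11 hours.

8.11 hours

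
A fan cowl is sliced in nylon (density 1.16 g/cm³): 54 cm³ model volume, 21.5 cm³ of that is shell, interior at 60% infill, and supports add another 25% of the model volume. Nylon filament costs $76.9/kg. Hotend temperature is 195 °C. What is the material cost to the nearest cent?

$4.86

Infill region = 54 − 21.5 = 32.5 cm³.
Infill deposited: 0.60 × 32.5 → 19.5 cm³.
Support: 0.25 × 54 → 13.5 cm³.
Total extruded = 21.5 + 19.5 + 13.5, so 54.5 cm³.
Mass: 54.5 × 1.16 → 63.22 g.
Cost = 63.22 g / 1000 × $76.9/kg = $4.86.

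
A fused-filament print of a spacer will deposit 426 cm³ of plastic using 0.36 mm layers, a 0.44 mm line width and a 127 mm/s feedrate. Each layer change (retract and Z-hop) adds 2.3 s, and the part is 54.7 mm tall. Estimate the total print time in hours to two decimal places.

Bead cross-section = 0.36 × 0.44 = 0.1584 mm².
Path length: 426000 mm³ / 0.1584 mm² → 2689393.9 mm.
Time extruding = 2689393.9 / 127, so 21176.3 s.
Layer count = ceil(54.7 / 0.36) = 152.
Z-hop total = 152 × 2.3, so 349.6 s.
Total = 21176.3 + 349.6 = 21525.9 s = 5.98 hours.

5.98 hours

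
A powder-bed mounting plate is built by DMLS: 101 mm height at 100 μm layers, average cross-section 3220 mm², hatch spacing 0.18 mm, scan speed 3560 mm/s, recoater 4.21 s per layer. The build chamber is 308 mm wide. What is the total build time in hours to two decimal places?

Layers = ⌈101/0.1⌉ = 1010.
Per-layer scan distance: 3220 / 0.18 → 17888.9 mm.
Scan time per layer: 17888.9 / 3560 → 5.025 s.
Time per layer = 5.025 + 4.21 = 9.235 s.
1010 layers × 9.235 s/layer = 9327.35 s, i.e. 2.59 hours.

2.59 hours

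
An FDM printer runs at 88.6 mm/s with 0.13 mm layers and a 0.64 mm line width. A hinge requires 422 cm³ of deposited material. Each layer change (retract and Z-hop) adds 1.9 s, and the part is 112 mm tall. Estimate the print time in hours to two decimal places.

Bead cross-section = 0.13 × 0.64, so 0.0832 mm².
Total extruded path = 422000/0.0832 = 5072115.4 mm.
Time extruding: 5072115.4 / 88.6 → 57247.4 s.
Layers = ⌈112/0.13⌉ = 862.
Layer-change overhead = 862 × 1.9, so 1637.8 s.
Total = 57247.4 + 1637.8 = 58885.2 s = 16.36 hours.

16.36 hours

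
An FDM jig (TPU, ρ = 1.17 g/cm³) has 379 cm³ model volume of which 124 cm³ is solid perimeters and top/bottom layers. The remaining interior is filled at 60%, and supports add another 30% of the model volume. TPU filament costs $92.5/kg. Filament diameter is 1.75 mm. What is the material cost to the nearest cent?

Interior volume = 379 − 124 = 255 cm³.
Infill deposited = 0.60 × 255, so 153 cm³.
Support = 0.30 × 379 = 113.7 cm³.
Total printed volume: 124 + 153 + 113.7 → 390.7 cm³.
Mass: 390.7 × 1.17 → 457.119 g.
Cost = 457.119 g / 1000 × $92.5/kg = $42.28.

$42.28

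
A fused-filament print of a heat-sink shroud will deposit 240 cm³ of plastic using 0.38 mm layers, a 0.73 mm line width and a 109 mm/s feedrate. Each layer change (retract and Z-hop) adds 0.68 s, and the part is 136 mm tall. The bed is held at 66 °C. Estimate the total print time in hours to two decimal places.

Bead cross-section = 0.38 × 0.73, so 0.2774 mm².
Toolpath length = 240 cm³ / 0.2774 mm² = 240000 / 0.2774 = 865176.6 mm.
Time extruding = 865176.6 / 109 = 7937.4 s.
Layers = ⌈136/0.38⌉ = 358.
Layer-change overhead = 358 × 0.68 = 243.44 s.
Total = 7937.4 + 243.44 = 8180.84 s = 2.27 hours.

2.27 hours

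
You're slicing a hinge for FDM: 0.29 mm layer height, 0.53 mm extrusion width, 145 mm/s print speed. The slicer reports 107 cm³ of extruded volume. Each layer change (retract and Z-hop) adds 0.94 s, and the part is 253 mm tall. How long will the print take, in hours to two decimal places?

1.56 hours

Extrusion cross-section = 0.29 × 0.53, so 0.1537 mm².
Path length: 107000 mm³ / 0.1537 mm² → 696161.4 mm.
Print-move time: 696161.4 / 145 → 4801.1 s.
Layer count = ceil(253 / 0.29) = 873.
Layer-change overhead = 873 × 0.94, so 820.62 s.
Altogether 4801.1 + 820.62 = 5621.72 s, i.e. 1.56 hours.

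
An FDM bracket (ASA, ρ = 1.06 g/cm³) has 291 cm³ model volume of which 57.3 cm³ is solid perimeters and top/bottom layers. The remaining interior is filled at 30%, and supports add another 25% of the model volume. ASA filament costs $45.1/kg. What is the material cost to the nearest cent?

$9.57

Volume inside the shell = 291 − 57.3 = 233.7 cm³.
Deposited infill: 0.30 × 233.7 → 70.11 cm³.
Support: 0.25 × 291 → 72.75 cm³.
Total extruded = 57.3 + 70.11 + 72.75 = 200.16 cm³.
Mass = 200.16 × 1.06, so 212.1696 g.
At $45.1/kg: 212.1696/1000 × 45.1 = $9.57.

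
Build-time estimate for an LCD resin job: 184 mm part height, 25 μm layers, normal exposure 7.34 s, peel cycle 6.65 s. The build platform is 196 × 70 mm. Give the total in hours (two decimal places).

Number of layers: 184 / 0.025 → 7360 (rounded up).
Cycle time: 7.34 + 6.65 → 13.99 s.
Total = 7360 × 13.99 = 102966.4 s = 28.60 hours.

28.60 hours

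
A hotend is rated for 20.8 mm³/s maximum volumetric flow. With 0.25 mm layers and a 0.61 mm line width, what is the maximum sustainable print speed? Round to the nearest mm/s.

136 mm/s

Bead cross-section = 0.25 × 0.61, so 0.1525 mm².
v_max = Q/A = 20.8/0.1525 = 136.39 mm/s → 136 mm/s.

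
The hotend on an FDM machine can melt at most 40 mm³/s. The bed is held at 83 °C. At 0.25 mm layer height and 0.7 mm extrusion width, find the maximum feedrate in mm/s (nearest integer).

229 mm/s

Extrusion cross-section = 0.25 × 0.7 = 0.175 mm².
Max speed = 40 / 0.175 = 228.57 ≈ 229 mm/s.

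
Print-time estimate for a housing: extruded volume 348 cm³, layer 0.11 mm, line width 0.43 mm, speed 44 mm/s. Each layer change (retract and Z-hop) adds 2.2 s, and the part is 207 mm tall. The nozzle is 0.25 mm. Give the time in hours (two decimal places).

Extrusion cross-section = 0.11 × 0.43 = 0.0473 mm².
Toolpath length = 348 cm³ / 0.0473 mm² = 348000 / 0.0473 = 7357293.9 mm.
Extrusion time: 7357293.9 / 44 → 167211.2 s.
Layers = ⌈207/0.11⌉ = 1882.
Layer-change overhead = 1882 × 2.2, so 4140.4 s.
Altogether 167211.2 + 4140.4 = 171351.6 s, i.e. 47.60 hours.

47.60 hours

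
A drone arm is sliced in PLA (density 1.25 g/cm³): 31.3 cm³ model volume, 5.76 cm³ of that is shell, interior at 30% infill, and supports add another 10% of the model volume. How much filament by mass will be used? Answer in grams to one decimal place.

Volume inside the shell = 31.3 − 5.76 = 25.54 cm³.
Infill deposited = 0.30 × 25.54, so 7.662 cm³.
Support = 0.10 × 31.3 = 3.13 cm³.
Total extruded: 5.76 + 7.662 + 3.13 → 16.552 cm³.
Mass: 16.552 × 1.25 → 20.69 g.

20.7 g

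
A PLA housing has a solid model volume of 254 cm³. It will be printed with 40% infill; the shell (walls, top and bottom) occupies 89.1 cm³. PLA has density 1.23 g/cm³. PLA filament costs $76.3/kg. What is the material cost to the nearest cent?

$14.55

Infill region: 254 − 89.1 → 164.9 cm³.
Deposited infill = 0.40 × 164.9, so 65.96 cm³.
Deposited volume: 89.1 + 65.96 → 155.06 cm³.
Mass = 155.06 × 1.23 = 190.7238 g.
At $76.3/kg: 190.7238/1000 × 76.3 = $14.55.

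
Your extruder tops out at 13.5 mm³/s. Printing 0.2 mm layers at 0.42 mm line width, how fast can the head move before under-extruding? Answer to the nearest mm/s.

Bead cross-section: 0.2 × 0.42 → 0.084 mm².
Max speed = 13.5 / 0.084 = 160.71 ≈ 161 mm/s.

161 mm/s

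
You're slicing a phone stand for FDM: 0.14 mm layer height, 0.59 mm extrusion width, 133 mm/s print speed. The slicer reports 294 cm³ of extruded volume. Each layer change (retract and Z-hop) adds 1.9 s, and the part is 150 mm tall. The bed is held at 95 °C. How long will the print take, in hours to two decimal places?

Bead cross-section: 0.14 × 0.59 → 0.0826 mm².
Total extruded path = 294000/0.0826 = 3559322 mm.
Extrusion time: 3559322 / 133 → 26761.8 s.
Layers = ⌈150/0.14⌉ = 1072.
Z-hop total: 1072 × 1.9 → 2036.8 s.
Total = 26761.8 + 2036.8 = 28798.6 s = 8.00 hours.

8.00 hours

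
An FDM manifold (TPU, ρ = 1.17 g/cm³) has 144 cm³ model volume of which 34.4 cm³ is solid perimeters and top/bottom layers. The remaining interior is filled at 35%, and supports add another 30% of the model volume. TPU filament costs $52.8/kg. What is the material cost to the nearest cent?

Volume inside the shell = 144 − 34.4 = 109.6 cm³.
Infill deposited = 0.35 × 109.6 = 38.36 cm³.
Support = 0.30 × 144 = 43.2 cm³.
Deposited volume: 34.4 + 38.36 + 43.2 → 115.96 cm³.
Mass: 115.96 × 1.17 → 135.6732 g.
Cost = 135.6732 g / 1000 × $52.8/kg = $7.16.

$7.16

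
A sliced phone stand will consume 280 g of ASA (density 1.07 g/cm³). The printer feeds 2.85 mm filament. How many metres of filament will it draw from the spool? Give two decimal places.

Volume = 280 g / 1.07 g·cm⁻³ = 261.6822 cm³ = 261682.2 mm³.
Filament cross-section = π × (2.85/2)² = 6.3794 mm².
Length = 261682.2 / 6.3794 = 41019.88 mm = 41.02 m.

41.02 m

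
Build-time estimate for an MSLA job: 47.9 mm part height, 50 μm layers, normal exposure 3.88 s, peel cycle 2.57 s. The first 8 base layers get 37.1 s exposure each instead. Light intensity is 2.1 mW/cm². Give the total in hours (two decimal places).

1.79 hours

Number of layers: 47.9 / 0.05 → 958 (rounded up).
Bottom layers = 8 × (37.1 + 2.57), so 317.36 s.
Remaining layers: 950 × (3.88 + 2.57) → 6127.5 s.
Total = 317.36 + 6127.5 = 6444.86 s = 1.79 hours.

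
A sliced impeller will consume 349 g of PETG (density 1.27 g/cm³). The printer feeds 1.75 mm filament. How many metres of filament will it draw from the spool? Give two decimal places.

114.25 m

Extruded volume: 349/1.27 = 274.8031 cm³ (274803.1 mm³).
Cross-section of 1.75 mm filament: π·(1.75/2)² = 2.4053 mm².
Length = 274803.1 / 2.4053 = 114248.99 mm = 114.25 m.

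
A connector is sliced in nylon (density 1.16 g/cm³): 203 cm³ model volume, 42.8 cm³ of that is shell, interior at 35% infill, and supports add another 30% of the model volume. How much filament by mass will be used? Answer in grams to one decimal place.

Infill region = 203 − 42.8, so 160.2 cm³.
Infill deposited = 0.35 × 160.2 = 56.07 cm³.
Support = 0.30 × 203, so 60.9 cm³.
Total printed volume: 42.8 + 56.07 + 60.9 → 159.77 cm³.
Mass: 159.77 × 1.16 → 185.3332 g.

185.3 g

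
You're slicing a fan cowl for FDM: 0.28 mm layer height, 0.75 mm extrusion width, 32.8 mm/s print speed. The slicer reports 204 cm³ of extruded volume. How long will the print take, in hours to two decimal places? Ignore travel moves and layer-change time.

8.23 hours

Line area = 0.28 × 0.75, so 0.21 mm².
Toolpath length = 204 cm³ / 0.21 mm² = 204000 / 0.21 = 971428.6 mm.
Extrusion time = 971428.6 / 32.8 = 29616.7 s.
That's 29616.7 s → 8.23 hours.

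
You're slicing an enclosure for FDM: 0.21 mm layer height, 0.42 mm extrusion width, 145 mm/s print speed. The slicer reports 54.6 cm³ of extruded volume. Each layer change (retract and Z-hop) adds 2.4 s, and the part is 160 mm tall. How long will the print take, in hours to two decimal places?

Line area: 0.21 × 0.42 → 0.0882 mm².
Total extruded path = 54600/0.0882 = 619047.6 mm.
Extrusion time: 619047.6 / 145 → 4269.3 s.
Layer count = ceil(160 / 0.21) = 762.
Layer-change overhead: 762 × 2.4 → 1828.8 s.
Altogether 4269.3 + 1828.8 = 6098.1 s, i.e. 1.69 hours.

1.69 hours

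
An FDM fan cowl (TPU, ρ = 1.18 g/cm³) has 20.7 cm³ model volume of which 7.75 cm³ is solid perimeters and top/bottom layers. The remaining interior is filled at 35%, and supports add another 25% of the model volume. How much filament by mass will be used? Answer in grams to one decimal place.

Interior volume: 20.7 − 7.75 → 12.95 cm³.
Infill deposited = 0.35 × 12.95, so 4.5325 cm³.
Support = 0.25 × 20.7, so 5.175 cm³.
Deposited volume = 7.75 + 4.5325 + 5.175, so 17.4575 cm³.
Mass: 17.4575 × 1.18 → 20.59985 g.

20.6 g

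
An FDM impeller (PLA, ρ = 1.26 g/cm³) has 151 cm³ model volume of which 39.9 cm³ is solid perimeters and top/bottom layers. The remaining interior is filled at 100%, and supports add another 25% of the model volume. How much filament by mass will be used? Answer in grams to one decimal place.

237.8 g

Interior volume = 151 − 39.9, so 111.1 cm³.
Infill volume = 1.00 × 111.1, so 111.1 cm³.
Support = 0.25 × 151 = 37.75 cm³.
Total printed volume: 39.9 + 111.1 + 37.75 → 188.75 cm³.
Mass = 188.75 × 1.26 = 237.825 g.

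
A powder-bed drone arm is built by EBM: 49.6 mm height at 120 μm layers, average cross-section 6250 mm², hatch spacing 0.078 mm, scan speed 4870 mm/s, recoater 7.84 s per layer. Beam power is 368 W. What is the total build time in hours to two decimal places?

2.79 hours

Number of layers: 49.6 / 0.12 → 414 (rounded up).
Scan path per layer: 6250 / 0.078 → 80128.2 mm.
Beam time per layer: 80128.2 / 4870 → 16.4534 s.
Time per layer: 16.4534 + 7.84 → 24.2934 s.
Total: 414 × 24.2934 s = 10057.4676 s → 2.79 hours.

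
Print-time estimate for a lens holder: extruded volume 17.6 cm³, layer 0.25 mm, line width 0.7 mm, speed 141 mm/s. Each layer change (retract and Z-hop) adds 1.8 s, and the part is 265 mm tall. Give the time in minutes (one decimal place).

Bead cross-section: 0.25 × 0.7 → 0.175 mm².
Total extruded path = 17600/0.175 = 100571.4 mm.
Time extruding = 100571.4 / 141, so 713.3 s.
Layers = ⌈265/0.25⌉ = 1060.
Z-hop total = 1060 × 1.8, so 1908 s.
Altogether 713.3 + 1908 = 2621.3 s, i.e. 43.7 minutes.

43.7 minutes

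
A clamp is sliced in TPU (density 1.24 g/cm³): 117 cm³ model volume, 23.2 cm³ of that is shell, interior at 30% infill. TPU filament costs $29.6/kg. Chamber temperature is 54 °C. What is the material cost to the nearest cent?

Interior volume: 117 − 23.2 → 93.8 cm³.
Infill deposited = 0.30 × 93.8 = 28.14 cm³.
Total printed volume: 23.2 + 28.14 → 51.34 cm³.
Mass: 51.34 × 1.24 → 63.6616 g.
At $29.6/kg: 63.6616/1000 × 29.6 = $1.88.

$1.88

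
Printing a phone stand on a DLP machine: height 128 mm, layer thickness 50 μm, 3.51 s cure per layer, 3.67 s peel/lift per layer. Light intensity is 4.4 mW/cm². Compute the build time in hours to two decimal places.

Number of layers: 128 / 0.05 → 2560 (rounded up).
Cycle time = 3.51 + 3.67, so 7.18 s.
Total = 2560 × 7.18 = 18380.8 s = 5.11 hours.

5.11 hours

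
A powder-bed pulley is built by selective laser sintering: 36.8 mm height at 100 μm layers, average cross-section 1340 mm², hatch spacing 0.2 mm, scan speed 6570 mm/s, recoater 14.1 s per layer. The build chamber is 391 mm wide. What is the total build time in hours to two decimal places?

Layer count = ceil(36.8 / 0.1) = 368.
Hatch length per layer: 1340 / 0.2 → 6700 mm.
Per-layer scan time: 6700 / 6570 → 1.0198 s.
Layer cycle: 1.0198 + 14.1 → 15.1198 s.
Build time = 368 × 15.1198 = 5564.0864 s = 1.55 hours.

1.55 hours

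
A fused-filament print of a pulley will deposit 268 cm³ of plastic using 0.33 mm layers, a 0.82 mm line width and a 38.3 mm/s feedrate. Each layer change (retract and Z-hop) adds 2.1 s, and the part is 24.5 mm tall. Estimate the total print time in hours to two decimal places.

7.23 hours

Line area: 0.33 × 0.82 → 0.2706 mm².
Toolpath length = 268 cm³ / 0.2706 mm² = 268000 / 0.2706 = 990391.7 mm.
Print-move time: 990391.7 / 38.3 → 25858.8 s.
Number of layers: 24.5 / 0.33 → 75 (rounded up).
Non-print overhead = 75 × 2.1, so 157.5 s.
Altogether 25858.8 + 157.5 = 26016.3 s, i.e. 7.23 hours.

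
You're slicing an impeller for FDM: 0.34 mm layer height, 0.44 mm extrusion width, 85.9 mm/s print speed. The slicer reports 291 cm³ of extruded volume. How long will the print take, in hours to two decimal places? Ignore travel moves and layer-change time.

Bead cross-section = 0.34 × 0.44, so 0.1496 mm².
Toolpath length = 291 cm³ / 0.1496 mm² = 291000 / 0.1496 = 1945187.2 mm.
Extrusion time = 1945187.2 / 85.9, so 22644.8 s.
Converting: 22644.8 s = 6.29 hours.

6.29 hours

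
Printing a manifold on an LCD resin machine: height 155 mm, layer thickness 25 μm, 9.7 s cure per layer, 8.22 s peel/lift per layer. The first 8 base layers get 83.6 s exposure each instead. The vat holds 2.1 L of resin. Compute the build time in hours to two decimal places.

Layer count = ceil(155 / 0.025) = 6200.
Burn-in layers = 8 × (83.6 + 8.22), so 734.56 s.
Regular layers = 6192 × (9.7 + 8.22), so 110960.64 s.
Sum: 734.56 + 110960.64 = 111695.2 s → 31.03 hours.

31.03 hours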